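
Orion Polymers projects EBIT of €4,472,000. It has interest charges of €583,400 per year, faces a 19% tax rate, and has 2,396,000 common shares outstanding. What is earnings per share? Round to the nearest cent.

Pre-tax income = €4,472,000 − €583,400.00 = €3,888,600.00.
After tax at 19%: net income = €3,888,600.00 × 0.81 = €3,149,766.00.
Per share: €3,149,766.00 / 2,396,000 shares = €1.31.

€1.31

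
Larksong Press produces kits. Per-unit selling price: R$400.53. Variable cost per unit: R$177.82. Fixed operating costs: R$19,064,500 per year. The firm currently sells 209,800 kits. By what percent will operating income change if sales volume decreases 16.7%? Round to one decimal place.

-28.2%

Total contribution margin = 209,800 × R$222.71 = R$46,724,558.00.
Operating income = contribution − fixed costs = R$46,724,558.00 − R$19,064,500 = R$27,660,058.00.
DOL = contribution ÷ EBIT = R$46,724,558.00 ÷ R$27,660,058.00 = 1.6892.
Operating income changes by 1.6892 × -16.7% = -28.2%.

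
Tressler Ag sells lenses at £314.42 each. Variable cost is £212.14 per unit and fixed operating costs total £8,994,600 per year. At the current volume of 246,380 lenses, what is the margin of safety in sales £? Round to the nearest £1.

Unit CM = price − variable cost = £314.42 − £212.14 = £102.28. Break-even units = £8,994,600 ÷ £102.28 = 87,940.95; break-even revenue = 87,940.95 × £314.42 = £27,650,392.37.
Actual sales revenue = 246,380 × £314.42 = £77,466,799.60.
Margin of safety = £77,466,799.60 − £27,650,392.37 = £49,816,407.

£49,816,407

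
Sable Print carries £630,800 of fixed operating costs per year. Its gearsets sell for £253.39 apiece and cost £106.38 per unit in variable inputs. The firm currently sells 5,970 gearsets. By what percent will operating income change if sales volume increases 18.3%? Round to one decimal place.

At 5,970 units, contribution = 5,970 × £147.01 = £877,649.70.
Subtracting fixed costs: EBIT = £877,649.70 − £630,800 = £246,849.70.
Degree of operating leverage = £877,649.70 / £246,849.70 = 3.5554.
So EBIT moves 3.5554 × (+18.3%) = +65.1%.

+65.1%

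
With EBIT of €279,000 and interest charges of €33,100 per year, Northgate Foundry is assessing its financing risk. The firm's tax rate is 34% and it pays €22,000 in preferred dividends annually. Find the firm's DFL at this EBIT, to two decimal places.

Interest = €33,100.00.
Pre-tax preferred-dividend burden = €22,000 ÷ (1 − 0.34) = €33,333.33.
DFL = EBIT ÷ [EBIT − I − D_p/(1−t)] = €279,000 ÷ [€279,000 − €33,100.00 − €33,333.33] = €279,000 ÷ €212,566.67 = 1.3125.

1.31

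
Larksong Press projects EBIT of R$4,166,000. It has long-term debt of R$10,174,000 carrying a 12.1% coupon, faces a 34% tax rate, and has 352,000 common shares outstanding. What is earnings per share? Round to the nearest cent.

R$5.50

Interest = R$1,231,054.00, so EBT = R$4,166,000 − R$1,231,054.00 = R$2,934,946.00.
Net income = R$2,934,946.00 × (1 − 0.34) = R$1,937,064.36.
EPS = R$1,937,064.36 ÷ 352,000 = R$5.50.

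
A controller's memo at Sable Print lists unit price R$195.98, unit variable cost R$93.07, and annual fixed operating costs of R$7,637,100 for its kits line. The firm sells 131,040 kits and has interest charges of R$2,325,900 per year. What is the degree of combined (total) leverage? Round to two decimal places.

3.83

Total contribution margin = 131,040 × R$102.91 = R$13,485,326.40.
Subtracting fixed costs: EBIT = R$13,485,326.40 − R$7,637,100 = R$5,848,226.40. Interest = R$2,325,900.00.
DOL = R$13,485,326.40 ÷ R$5,848,226.40 = 2.3059; DFL = R$5,848,226.40 ÷ R$3,522,326.40 = 1.6603.
Combined leverage = 2.3059 × 1.6603 = 3.8285.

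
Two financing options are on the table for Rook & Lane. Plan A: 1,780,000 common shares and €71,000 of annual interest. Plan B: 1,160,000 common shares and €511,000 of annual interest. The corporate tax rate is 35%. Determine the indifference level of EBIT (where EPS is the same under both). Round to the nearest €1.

€1,334,226

Set EPS_A = EPS_B: (EBIT − €71,000)(1 − 0.35) ÷ 1,780,000 = (EBIT − €511,000)(1 − 0.35) ÷ 1,160,000.
Cancelling (1 − t) and cross-multiplying: 1,160,000·(EBIT − 71,000) = 1,780,000·(EBIT − 511,000).
EBIT × (1,780,000 − 1,160,000) = 511,000 × 1,780,000 − 71,000 × 1,160,000 = 827,220,000,000, so EBIT = 827,220,000,000 ÷ 620,000 = 1,334,225.81.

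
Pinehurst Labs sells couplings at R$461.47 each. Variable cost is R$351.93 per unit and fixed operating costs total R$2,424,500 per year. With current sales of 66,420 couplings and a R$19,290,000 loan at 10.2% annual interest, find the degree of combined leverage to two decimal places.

2.52

At 66,420 units, contribution = 66,420 × R$109.54 = R$7,275,646.80.
EBIT = R$7,275,646.80 − R$2,424,500 = R$4,851,146.80. Interest = R$1,967,580.00, so EBIT − I = R$2,883,566.80.
Degree of total leverage = total CM / (EBIT − interest) = R$7,275,646.80 / R$2,883,566.80 = 2.5231.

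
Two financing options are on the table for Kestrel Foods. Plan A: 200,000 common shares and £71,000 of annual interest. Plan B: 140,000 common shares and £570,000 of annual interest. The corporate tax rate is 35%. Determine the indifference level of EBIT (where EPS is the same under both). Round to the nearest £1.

At indifference, (EBIT − 71,000)(1 − t)/200,000 = (EBIT − 570,000)(1 − t)/140,000.
Cancelling (1 − t) and cross-multiplying: 140,000·(EBIT − 71,000) = 200,000·(EBIT − 570,000).
Solving, EBIT = (570,000·200,000 − 71,000·140,000) / (200,000 − 140,000) = 104,060,000,000 / 60,000 = 1,734,333.33.

£1,734,333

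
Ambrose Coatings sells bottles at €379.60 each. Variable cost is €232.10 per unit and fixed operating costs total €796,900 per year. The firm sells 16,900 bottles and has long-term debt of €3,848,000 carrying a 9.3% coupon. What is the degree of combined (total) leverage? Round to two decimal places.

1.86

At 16,900 units, contribution = 16,900 × €147.50 = €2,492,750.00.
Subtracting fixed costs: EBIT = €2,492,750.00 − €796,900 = €1,695,850.00. Interest = €357,864.00.
DOL = €2,492,750.00 ÷ €1,695,850.00 = 1.4699; DFL = €1,695,850.00 ÷ €1,337,986.00 = 1.2675.
DCL = DOL × DFL = 1.4699 × 1.2675 = 1.8631.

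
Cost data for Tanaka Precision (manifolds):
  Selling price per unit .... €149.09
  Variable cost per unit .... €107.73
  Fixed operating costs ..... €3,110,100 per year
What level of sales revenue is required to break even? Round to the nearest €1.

€11,210,948

Contribution margin per unit = €149.09 − €107.73 = €41.36, a CM ratio of €41.36 ÷ €149.09 = 0.2774.
Break-even revenue = fixed costs × price ÷ CM = €3,110,100 × €149.09 ÷ €41.36 = €11,210,948.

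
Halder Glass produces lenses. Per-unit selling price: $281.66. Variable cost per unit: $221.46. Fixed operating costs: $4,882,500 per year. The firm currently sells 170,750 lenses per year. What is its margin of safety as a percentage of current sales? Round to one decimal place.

52.5%

Each unit contributes $281.66 − $221.46 = $60.20. Break-even units = $4,882,500 ÷ $60.20 = 81,104.65; break-even revenue = 81,104.65 × $281.66 = $22,843,936.05.
Actual sales revenue = 170,750 × $281.66 = $48,093,445.00.
Margin of safety = ($48,093,445.00 − $22,843,936.05) ÷ $48,093,445.00 = 52.5%.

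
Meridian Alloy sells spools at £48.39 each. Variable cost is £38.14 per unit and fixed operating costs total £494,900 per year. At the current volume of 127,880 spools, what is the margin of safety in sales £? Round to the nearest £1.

£3,851,702

Contribution margin per unit = £48.39 − £38.14 = £10.25. Break-even units = £494,900 ÷ £10.25 = 48,282.93; break-even revenue = 48,282.93 × £48.39 = £2,336,410.83.
Actual sales revenue = 127,880 × £48.39 = £6,188,113.20.
Margin of safety = £6,188,113.20 − £2,336,410.83 = £3,851,702.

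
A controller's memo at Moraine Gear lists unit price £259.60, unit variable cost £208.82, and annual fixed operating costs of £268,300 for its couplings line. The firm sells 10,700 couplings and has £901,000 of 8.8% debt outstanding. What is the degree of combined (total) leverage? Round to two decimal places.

2.78

Total contribution margin = 10,700 × £50.78 = £543,346.00.
Operating income = contribution − fixed costs = £543,346.00 − £268,300 = £275,046.00. Interest = £79,288.00.
DOL = £543,346.00 ÷ £275,046.00 = 1.9755; DFL = £275,046.00 ÷ £195,758.00 = 1.4050.
Combined leverage = 1.9755 × 1.4050 = 2.7756.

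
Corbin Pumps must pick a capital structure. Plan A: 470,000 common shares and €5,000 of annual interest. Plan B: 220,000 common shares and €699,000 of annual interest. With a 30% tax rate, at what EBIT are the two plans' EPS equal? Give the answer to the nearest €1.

€1,309,720

At indifference, (EBIT − 5,000)(1 − t)/470,000 = (EBIT − 699,000)(1 − t)/220,000.
Cancelling (1 − t) and cross-multiplying: 220,000·(EBIT − 5,000) = 470,000·(EBIT − 699,000).
Solving, EBIT = (699,000·470,000 − 5,000·220,000) / (470,000 − 220,000) = 327,430,000,000 / 250,000 = 1,309,720.00.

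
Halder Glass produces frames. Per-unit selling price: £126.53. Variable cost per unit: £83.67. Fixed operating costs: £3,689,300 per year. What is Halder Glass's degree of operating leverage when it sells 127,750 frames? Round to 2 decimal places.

Contribution at this volume is 127,750 × £42.86 = £5,475,365.00.
Subtracting fixed costs: EBIT = £5,475,365.00 − £3,689,300 = £1,786,065.00.
So DOL = total CM / EBIT = £5,475,365.00 / £1,786,065.00 = 3.0656.

3.07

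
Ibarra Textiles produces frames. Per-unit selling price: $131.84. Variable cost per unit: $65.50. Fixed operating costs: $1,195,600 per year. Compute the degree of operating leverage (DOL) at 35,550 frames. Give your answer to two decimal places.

2.03

Contribution at this volume is 35,550 × $66.34 = $2,358,387.00.
Subtracting fixed costs: EBIT = $2,358,387.00 − $1,195,600 = $1,162,787.00.
DOL = contribution ÷ EBIT = $2,358,387.00 ÷ $1,162,787.00 = 2.0282.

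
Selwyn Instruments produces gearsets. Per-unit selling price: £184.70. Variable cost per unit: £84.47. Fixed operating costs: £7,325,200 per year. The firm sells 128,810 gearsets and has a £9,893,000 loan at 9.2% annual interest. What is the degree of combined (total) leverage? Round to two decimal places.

2.76

Contribution at this volume is 128,810 × £100.23 = £12,910,626.30.
Operating income = contribution − fixed costs = £12,910,626.30 − £7,325,200 = £5,585,426.30. Interest = £910,156.00.
DOL = £12,910,626.30 ÷ £5,585,426.30 = 2.3115; DFL = £5,585,426.30 ÷ £4,675,270.30 = 1.1947.
DCL = DOL × DFL = 2.3115 × 1.1947 = 2.7615.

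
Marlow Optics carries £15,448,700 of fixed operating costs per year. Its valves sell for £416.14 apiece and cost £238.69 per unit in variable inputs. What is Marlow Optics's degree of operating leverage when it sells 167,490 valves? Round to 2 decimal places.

Contribution at this volume is 167,490 × £177.45 = £29,721,100.50.
Operating income = contribution − fixed costs = £29,721,100.50 − £15,448,700 = £14,272,400.50.
So DOL = total CM / EBIT = £29,721,100.50 / £14,272,400.50 = 2.0824.

2.08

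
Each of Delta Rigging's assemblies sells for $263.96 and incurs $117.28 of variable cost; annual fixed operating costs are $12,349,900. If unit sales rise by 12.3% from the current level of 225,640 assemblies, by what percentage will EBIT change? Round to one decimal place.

Contribution at this volume is 225,640 × $146.68 = $33,096,875.20.
Subtracting fixed costs: EBIT = $33,096,875.20 − $12,349,900 = $20,746,975.20.
DOL = contribution ÷ EBIT = $33,096,875.20 ÷ $20,746,975.20 = 1.5953.
Operating income changes by 1.5953 × +12.3% = +19.6%.

+19.6%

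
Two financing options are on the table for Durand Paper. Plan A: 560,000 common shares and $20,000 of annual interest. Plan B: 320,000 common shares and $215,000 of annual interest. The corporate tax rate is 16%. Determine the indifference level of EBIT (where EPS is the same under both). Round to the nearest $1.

At indifference, (EBIT − 20,000)(1 − t)/560,000 = (EBIT − 215,000)(1 − t)/320,000.
Cancelling (1 − t) and cross-multiplying: 320,000·(EBIT − 20,000) = 560,000·(EBIT − 215,000).
Solving, EBIT = (215,000·560,000 − 20,000·320,000) / (560,000 − 320,000) = 114,000,000,000 / 240,000 = 475,000.00.

$475,000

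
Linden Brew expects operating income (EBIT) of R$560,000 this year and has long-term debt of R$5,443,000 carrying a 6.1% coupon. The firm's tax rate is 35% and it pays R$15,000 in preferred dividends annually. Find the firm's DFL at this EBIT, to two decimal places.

Interest = R$332,023.00.
Pre-tax preferred-dividend burden = R$15,000 ÷ (1 − 0.35) = R$23,076.92.
DFL = EBIT ÷ [EBIT − I − D_p/(1−t)] = R$560,000 ÷ [R$560,000 − R$332,023.00 − R$23,076.92] = R$560,000 ÷ R$204,900.08 = 2.7330.

2.73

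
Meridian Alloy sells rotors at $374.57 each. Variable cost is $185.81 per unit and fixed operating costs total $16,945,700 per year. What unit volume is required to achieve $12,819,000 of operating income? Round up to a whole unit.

157,686 rotors

Each unit contributes $374.57 − $185.81 = $188.76.
Units = (FC + target) / CM = ($16,945,700 + $12,819,000) / $188.76 = 157,685.42, so 157,686 rotors.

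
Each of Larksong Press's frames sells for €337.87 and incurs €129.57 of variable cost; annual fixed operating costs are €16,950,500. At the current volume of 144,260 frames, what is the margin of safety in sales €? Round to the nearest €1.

€21,246,813

Each unit contributes €337.87 − €129.57 = €208.30. Break-even units = €16,950,500 ÷ €208.30 = 81,375.42; break-even revenue = 81,375.42 × €337.87 = €27,494,313.18.
Current sales = 144,260 × €337.87 = €48,741,126.20.
Margin of safety = €48,741,126.20 − €27,494,313.18 = €21,246,813.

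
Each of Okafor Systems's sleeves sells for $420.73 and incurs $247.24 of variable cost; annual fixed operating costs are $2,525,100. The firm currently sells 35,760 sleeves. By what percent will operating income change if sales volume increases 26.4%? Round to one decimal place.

Contribution at this volume is 35,760 × $173.49 = $6,204,002.40.
Operating income = contribution − fixed costs = $6,204,002.40 − $2,525,100 = $3,678,902.40.
So DOL = total CM / EBIT = $6,204,002.40 / $3,678,902.40 = 1.6864.
%ΔEBIT = DOL × %ΔSales = 1.6864 × +26.4% = +44.5%.

+44.5%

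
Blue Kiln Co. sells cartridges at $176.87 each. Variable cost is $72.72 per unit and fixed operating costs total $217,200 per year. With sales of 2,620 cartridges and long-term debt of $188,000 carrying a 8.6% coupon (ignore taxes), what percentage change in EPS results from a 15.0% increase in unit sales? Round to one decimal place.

+103.6%

At 2,620 units, contribution = 2,620 × $104.15 = $272,873.00.
Subtracting fixed costs: EBIT = $272,873.00 − $217,200 = $55,673.00.
Interest = $16,168.00, so EBIT − I = $39,505.00.
DCL = total CM / (EBIT − I) = $272,873.00 / $39,505.00 = 6.9073.
%ΔEPS = DCL × %ΔSales = 6.9073 × +15.0% = +103.6%.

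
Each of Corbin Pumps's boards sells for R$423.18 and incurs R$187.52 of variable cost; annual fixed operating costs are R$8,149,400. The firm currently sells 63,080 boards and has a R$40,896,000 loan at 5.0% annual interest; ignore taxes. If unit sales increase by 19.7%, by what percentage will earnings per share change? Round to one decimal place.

Total contribution margin = 63,080 × R$235.66 = R$14,865,432.80.
EBIT = R$14,865,432.80 − R$8,149,400 = R$6,716,032.80.
Interest = R$2,044,800.00, so EBIT − I = R$4,671,232.80.
Degree of combined leverage = contribution ÷ (EBIT − I) = R$14,865,432.80 ÷ R$4,671,232.80 = 3.1823.
EPS therefore changes by 3.1823 × (+19.7%) = +62.7%.

+62.7%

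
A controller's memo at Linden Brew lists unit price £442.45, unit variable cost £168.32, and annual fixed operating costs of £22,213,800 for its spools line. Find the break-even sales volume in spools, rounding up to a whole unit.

Each unit contributes £442.45 − £168.32 = £274.13.
Units to break even: £22,213,800 ÷ £274.13 = 81,033.82, rounded up to 81,034.

81,034 spools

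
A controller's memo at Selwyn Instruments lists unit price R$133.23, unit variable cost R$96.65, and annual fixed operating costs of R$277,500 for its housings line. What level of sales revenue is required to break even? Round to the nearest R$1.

R$1,010,698

Contribution margin per unit = R$133.23 − R$96.65 = R$36.58, a CM ratio of R$36.58 ÷ R$133.23 = 0.2746.
Break-even revenue = fixed costs × price ÷ CM = R$277,500 × R$133.23 ÷ R$36.58 = R$1,010,698.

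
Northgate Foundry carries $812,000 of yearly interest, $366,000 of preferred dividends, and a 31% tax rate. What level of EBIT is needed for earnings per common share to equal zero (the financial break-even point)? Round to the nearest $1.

Preferred dividends are paid after tax, so their pre-tax equivalent is $366,000 ÷ (1 − 0.31) = $530,434.78.
EPS = 0 when EBIT covers interest plus the pre-tax preferred burden: $812,000 + $530,434.78 = $1,342,434.78.

$1,342,435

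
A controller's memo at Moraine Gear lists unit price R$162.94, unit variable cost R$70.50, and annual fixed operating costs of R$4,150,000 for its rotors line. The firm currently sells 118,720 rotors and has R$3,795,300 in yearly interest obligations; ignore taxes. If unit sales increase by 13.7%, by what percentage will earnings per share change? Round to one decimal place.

Contribution at this volume is 118,720 × R$92.44 = R$10,974,476.80.
Operating income = contribution − fixed costs = R$10,974,476.80 − R$4,150,000 = R$6,824,476.80.
After interest of R$3,795,300.00, pre-tax earnings = R$3,029,176.80.
Degree of combined leverage = contribution ÷ (EBIT − I) = R$10,974,476.80 ÷ R$3,029,176.80 = 3.6229.
EPS therefore changes by 3.6229 × (+13.7%) = +49.6%.

+49.6%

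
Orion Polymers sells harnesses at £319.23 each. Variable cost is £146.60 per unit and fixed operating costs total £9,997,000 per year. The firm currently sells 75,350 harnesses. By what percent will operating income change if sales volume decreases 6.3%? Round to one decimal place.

At 75,350 units, contribution = 75,350 × £172.63 = £13,007,670.50.
Operating income = contribution − fixed costs = £13,007,670.50 − £9,997,000 = £3,010,670.50.
DOL = contribution ÷ EBIT = £13,007,670.50 ÷ £3,010,670.50 = 4.3205.
%ΔEBIT = DOL × %ΔSales = 4.3205 × -6.3% = -27.2%.

-27.2%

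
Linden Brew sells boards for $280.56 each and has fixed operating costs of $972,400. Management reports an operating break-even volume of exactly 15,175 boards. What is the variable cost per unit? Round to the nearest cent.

Contribution per unit must be FC / Q = $972,400 / 15,175 = $64.0791.
Hence VC = price − CM = $280.56 − $64.0791 = $216.48.

$216.48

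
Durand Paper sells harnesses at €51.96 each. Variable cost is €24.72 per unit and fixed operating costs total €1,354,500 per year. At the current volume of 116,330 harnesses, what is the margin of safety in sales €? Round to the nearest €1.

Each unit contributes €51.96 − €24.72 = €27.24. Break-even units = €1,354,500 ÷ €27.24 = 49,724.67; break-even revenue = 49,724.67 × €51.96 = €2,583,693.83.
Actual sales revenue = 116,330 × €51.96 = €6,044,506.80.
Margin of safety = €6,044,506.80 − €2,583,693.83 = €3,460,813.

€3,460,813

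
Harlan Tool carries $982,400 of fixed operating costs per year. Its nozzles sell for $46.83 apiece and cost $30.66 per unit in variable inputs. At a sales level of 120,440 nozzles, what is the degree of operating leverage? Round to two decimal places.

2.02

At 120,440 units, contribution = 120,440 × $16.17 = $1,947,514.80.
EBIT = $1,947,514.80 − $982,400 = $965,114.80.
Degree of operating leverage = $1,947,514.80 / $965,114.80 = 2.0179.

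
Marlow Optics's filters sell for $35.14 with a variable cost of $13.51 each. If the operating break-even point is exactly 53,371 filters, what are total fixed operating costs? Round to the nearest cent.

Contribution margin per unit = $35.14 − $13.51 = $21.63.
Since BE = FC / CM, FC = 53,371 × $21.63 = $1,154,414.73.

$1,154,414.73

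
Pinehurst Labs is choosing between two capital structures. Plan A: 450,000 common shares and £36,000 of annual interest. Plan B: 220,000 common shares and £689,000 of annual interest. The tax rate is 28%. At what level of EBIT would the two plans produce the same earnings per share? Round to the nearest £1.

£1,313,609

At indifference, (EBIT − 36,000)(1 − t)/450,000 = (EBIT − 689,000)(1 − t)/220,000.
The (1 − t) factor cancels: (EBIT − 36,000) × 220,000 = (EBIT − 689,000) × 450,000.
Solving, EBIT = (689,000·450,000 − 36,000·220,000) / (450,000 − 220,000) = 302,130,000,000 / 230,000 = 1,313,608.70.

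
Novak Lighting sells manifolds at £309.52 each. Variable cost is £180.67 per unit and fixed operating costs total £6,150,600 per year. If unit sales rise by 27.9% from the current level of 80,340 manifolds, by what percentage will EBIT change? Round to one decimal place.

+68.7%

Total contribution margin = 80,340 × £128.85 = £10,351,809.00.
EBIT = £10,351,809.00 − £6,150,600 = £4,201,209.00.
Degree of operating leverage = £10,351,809.00 / £4,201,209.00 = 2.4640.
%ΔEBIT = DOL × %ΔSales = 2.4640 × +27.9% = +68.7%.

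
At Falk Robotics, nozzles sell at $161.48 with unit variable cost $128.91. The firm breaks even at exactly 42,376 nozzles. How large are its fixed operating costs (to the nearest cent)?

Contribution margin per unit = $161.48 − $128.91 = $32.57.
Fixed costs = break-even units × CM = 42,376 × $32.57 = $1,380,186.32.

$1,380,186.32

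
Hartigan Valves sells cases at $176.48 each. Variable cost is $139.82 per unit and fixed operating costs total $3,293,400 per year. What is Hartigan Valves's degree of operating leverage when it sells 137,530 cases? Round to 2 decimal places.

Total contribution margin = 137,530 × $36.66 = $5,041,849.80.
EBIT = $5,041,849.80 − $3,293,400 = $1,748,449.80.
So DOL = total CM / EBIT = $5,041,849.80 / $1,748,449.80 = 2.8836.

2.88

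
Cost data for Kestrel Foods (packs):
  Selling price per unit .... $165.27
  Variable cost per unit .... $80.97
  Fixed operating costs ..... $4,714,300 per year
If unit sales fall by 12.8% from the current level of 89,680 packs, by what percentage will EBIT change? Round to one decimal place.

Total contribution margin = 89,680 × $84.30 = $7,560,024.00.
Operating income = contribution − fixed costs = $7,560,024.00 − $4,714,300 = $2,845,724.00.
So DOL = total CM / EBIT = $7,560,024.00 / $2,845,724.00 = 2.6566.
%ΔEBIT = DOL × %ΔSales = 2.6566 × -12.8% = -34.0%.

-34.0%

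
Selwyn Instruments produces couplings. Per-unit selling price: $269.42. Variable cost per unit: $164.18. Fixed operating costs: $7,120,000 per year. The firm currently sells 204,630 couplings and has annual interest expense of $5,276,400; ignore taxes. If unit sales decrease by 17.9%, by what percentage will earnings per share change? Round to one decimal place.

-42.2%

At 204,630 units, contribution = 204,630 × $105.24 = $21,535,261.20.
EBIT = $21,535,261.20 − $7,120,000 = $14,415,261.20.
Interest = $5,276,400.00, so EBIT − I = $9,138,861.20.
Degree of combined leverage = contribution ÷ (EBIT − I) = $21,535,261.20 ÷ $9,138,861.20 = 2.3564.
%ΔEPS = DCL × %ΔSales = 2.3564 × -17.9% = -42.2%.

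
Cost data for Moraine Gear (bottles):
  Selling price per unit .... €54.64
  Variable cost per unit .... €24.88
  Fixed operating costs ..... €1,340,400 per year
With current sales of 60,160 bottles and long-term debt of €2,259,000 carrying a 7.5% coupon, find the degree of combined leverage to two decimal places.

Contribution at this volume is 60,160 × €29.76 = €1,790,361.60.
Subtracting fixed costs: EBIT = €1,790,361.60 − €1,340,400 = €449,961.60. Interest = €169,425.00, so EBIT − I = €280,536.60.
DCL = contribution ÷ (EBIT − I) = €1,790,361.60 ÷ €280,536.60 = 6.3819.

6.38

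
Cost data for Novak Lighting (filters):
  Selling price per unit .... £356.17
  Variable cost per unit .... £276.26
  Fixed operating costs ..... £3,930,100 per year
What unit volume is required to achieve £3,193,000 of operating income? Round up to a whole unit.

89,140 filters

Contribution margin per unit = £356.17 − £276.26 = £79.91.
Units = (FC + target) / CM = (£3,930,100 + £3,193,000) / £79.91 = 89,139.03, so 89,140 filters.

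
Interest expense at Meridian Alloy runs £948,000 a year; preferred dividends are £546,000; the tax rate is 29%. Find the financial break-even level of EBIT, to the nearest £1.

£1,717,014

Grossing the preferred dividend up to pre-tax terms: £546,000 / (1 − 0.29) = £769,014.08.
EPS = 0 when EBIT covers interest plus the pre-tax preferred burden: £948,000 + £769,014.08 = £1,717,014.08.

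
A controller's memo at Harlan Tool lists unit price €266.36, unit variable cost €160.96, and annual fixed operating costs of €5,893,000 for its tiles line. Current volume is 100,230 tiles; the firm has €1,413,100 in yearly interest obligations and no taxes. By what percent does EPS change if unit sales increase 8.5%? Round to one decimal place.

+27.6%

Total contribution margin = 100,230 × €105.40 = €10,564,242.00.
Operating income = contribution − fixed costs = €10,564,242.00 − €5,893,000 = €4,671,242.00.
After interest of €1,413,100.00, pre-tax earnings = €3,258,142.00.
DCL = total CM / (EBIT − I) = €10,564,242.00 / €3,258,142.00 = 3.2424.
EPS therefore changes by 3.2424 × (+8.5%) = +27.6%.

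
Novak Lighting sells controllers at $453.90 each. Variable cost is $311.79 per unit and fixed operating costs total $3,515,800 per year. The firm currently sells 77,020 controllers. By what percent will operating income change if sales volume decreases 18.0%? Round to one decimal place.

At 77,020 units, contribution = 77,020 × $142.11 = $10,945,312.20.
EBIT = $10,945,312.20 − $3,515,800 = $7,429,512.20.
DOL = contribution ÷ EBIT = $10,945,312.20 ÷ $7,429,512.20 = 1.4732.
%ΔEBIT = DOL × %ΔSales = 1.4732 × -18.0% = -26.5%.

-26.5%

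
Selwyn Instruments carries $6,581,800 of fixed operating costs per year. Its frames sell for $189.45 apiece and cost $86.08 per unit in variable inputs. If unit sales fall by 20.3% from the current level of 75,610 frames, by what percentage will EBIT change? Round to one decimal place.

-128.6%

At 75,610 units, contribution = 75,610 × $103.37 = $7,815,805.70.
Subtracting fixed costs: EBIT = $7,815,805.70 − $6,581,800 = $1,234,005.70.
Degree of operating leverage = $7,815,805.70 / $1,234,005.70 = 6.3337.
So EBIT moves 6.3337 × (-20.3%) = -128.6%.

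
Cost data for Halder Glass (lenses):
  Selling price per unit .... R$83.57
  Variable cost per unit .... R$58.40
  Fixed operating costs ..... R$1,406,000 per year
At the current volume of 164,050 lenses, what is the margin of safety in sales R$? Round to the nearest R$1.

R$9,041,426

Each unit contributes R$83.57 − R$58.40 = R$25.17. Break-even units = R$1,406,000 ÷ R$25.17 = 55,860.15; break-even revenue = 55,860.15 × R$83.57 = R$4,668,232.82.
Actual sales revenue = 164,050 × R$83.57 = R$13,709,658.50.
Margin of safety = R$13,709,658.50 − R$4,668,232.82 = R$9,041,426.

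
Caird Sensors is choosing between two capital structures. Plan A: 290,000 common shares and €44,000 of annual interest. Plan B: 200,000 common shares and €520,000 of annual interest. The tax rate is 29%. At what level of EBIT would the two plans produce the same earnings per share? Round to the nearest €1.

At indifference, (EBIT − 44,000)(1 − t)/290,000 = (EBIT − 520,000)(1 − t)/200,000.
Cancelling (1 − t) and cross-multiplying: 200,000·(EBIT − 44,000) = 290,000·(EBIT − 520,000).
Solving, EBIT = (520,000·290,000 − 44,000·200,000) / (290,000 − 200,000) = 142,000,000,000 / 90,000 = 1,577,777.78.

€1,577,778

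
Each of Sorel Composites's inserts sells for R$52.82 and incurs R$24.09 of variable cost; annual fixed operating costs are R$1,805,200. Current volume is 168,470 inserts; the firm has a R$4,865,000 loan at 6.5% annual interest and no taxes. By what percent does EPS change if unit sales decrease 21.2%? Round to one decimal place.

-37.7%

At 168,470 units, contribution = 168,470 × R$28.73 = R$4,840,143.10.
Operating income = contribution − fixed costs = R$4,840,143.10 − R$1,805,200 = R$3,034,943.10.
Interest = R$316,225.00, so EBIT − I = R$2,718,718.10.
Degree of combined leverage = contribution ÷ (EBIT − I) = R$4,840,143.10 ÷ R$2,718,718.10 = 1.7803.
%ΔEPS = DCL × %ΔSales = 1.7803 × -21.2% = -37.7%.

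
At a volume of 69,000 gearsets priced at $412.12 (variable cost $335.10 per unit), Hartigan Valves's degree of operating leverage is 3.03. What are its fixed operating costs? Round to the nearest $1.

Contribution at this volume is 69,000 × $77.02 = $5,314,380.00.
DOL = contribution / EBIT, so EBIT = $5,314,380.00 / 3.03 = $1,753,920.79.
Fixed costs = CM − EBIT = $5,314,380.00 − $1,753,920.79 = $3,560,459.

$3,560,459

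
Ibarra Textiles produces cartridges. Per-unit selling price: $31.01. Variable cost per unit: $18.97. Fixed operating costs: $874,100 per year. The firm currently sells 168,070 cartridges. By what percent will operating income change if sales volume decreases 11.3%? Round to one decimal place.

Contribution at this volume is 168,070 × $12.04 = $2,023,562.80.
Operating income = contribution − fixed costs = $2,023,562.80 − $874,100 = $1,149,462.80.
So DOL = total CM / EBIT = $2,023,562.80 / $1,149,462.80 = 1.7604.
Operating income changes by 1.7604 × -11.3% = -19.9%.

-19.9%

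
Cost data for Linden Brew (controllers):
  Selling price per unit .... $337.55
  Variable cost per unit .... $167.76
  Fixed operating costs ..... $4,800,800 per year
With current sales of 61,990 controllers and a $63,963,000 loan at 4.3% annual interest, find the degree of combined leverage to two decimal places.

At 61,990 units, contribution = 61,990 × $169.79 = $10,525,282.10.
Subtracting fixed costs: EBIT = $10,525,282.10 − $4,800,800 = $5,724,482.10. Interest = $2,750,409.00.
DOL = $10,525,282.10 ÷ $5,724,482.10 = 1.8386; DFL = $5,724,482.10 ÷ $2,974,073.10 = 1.9248.
DCL = DOL × DFL = 1.8386 × 1.9248 = 3.5389.

3.54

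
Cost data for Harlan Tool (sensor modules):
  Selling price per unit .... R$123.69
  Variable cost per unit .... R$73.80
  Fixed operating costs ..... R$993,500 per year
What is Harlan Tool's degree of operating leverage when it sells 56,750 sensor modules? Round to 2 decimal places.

Total contribution margin = 56,750 × R$49.89 = R$2,831,257.50.
Operating income = contribution − fixed costs = R$2,831,257.50 − R$993,500 = R$1,837,757.50.
Degree of operating leverage = R$2,831,257.50 / R$1,837,757.50 = 1.5406.

1.54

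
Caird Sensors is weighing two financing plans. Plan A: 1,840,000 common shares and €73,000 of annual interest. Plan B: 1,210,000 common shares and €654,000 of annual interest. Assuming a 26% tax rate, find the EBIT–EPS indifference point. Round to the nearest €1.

€1,769,889

Set EPS_A = EPS_B: (EBIT − €73,000)(1 − 0.26) ÷ 1,840,000 = (EBIT − €654,000)(1 − 0.26) ÷ 1,210,000.
The (1 − t) factor cancels: (EBIT − 73,000) × 1,210,000 = (EBIT − 654,000) × 1,840,000.
EBIT × (1,840,000 − 1,210,000) = 654,000 × 1,840,000 − 73,000 × 1,210,000 = 1,115,030,000,000, so EBIT = 1,115,030,000,000 ÷ 630,000 = 1,769,888.89.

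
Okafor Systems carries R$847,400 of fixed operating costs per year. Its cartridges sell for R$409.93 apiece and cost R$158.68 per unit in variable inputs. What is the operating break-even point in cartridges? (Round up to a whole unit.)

Each unit contributes R$409.93 − R$158.68 = R$251.25.
Units to break even: R$847,400 ÷ R$251.25 = 3,372.74, rounded up to 3,373.

3,373 cartridges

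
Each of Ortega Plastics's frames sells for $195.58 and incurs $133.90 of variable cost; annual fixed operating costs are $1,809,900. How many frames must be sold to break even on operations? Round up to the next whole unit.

Contribution margin per unit = $195.58 − $133.90 = $61.68.
Break-even volume = fixed costs ÷ CM per unit = $1,809,900 ÷ $61.68 = 29,343.39, so 29,344 frames.

29,344 frames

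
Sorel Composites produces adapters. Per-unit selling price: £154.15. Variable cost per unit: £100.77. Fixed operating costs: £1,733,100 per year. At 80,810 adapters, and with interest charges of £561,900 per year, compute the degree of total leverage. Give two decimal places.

At 80,810 units, contribution = 80,810 × £53.38 = £4,313,637.80.
EBIT = £4,313,637.80 − £1,733,100 = £2,580,537.80. Interest = £561,900.00, so EBIT − I = £2,018,637.80.
Degree of total leverage = total CM / (EBIT − interest) = £4,313,637.80 / £2,018,637.80 = 2.1369.

2.14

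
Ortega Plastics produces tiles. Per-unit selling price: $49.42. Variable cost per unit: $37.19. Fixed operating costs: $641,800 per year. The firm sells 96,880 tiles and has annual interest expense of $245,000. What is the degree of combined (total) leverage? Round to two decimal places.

Total contribution margin = 96,880 × $12.23 = $1,184,842.40.
Subtracting fixed costs: EBIT = $1,184,842.40 − $641,800 = $543,042.40. Interest = $245,000.00, so EBIT − I = $298,042.40.
Degree of total leverage = total CM / (EBIT − interest) = $1,184,842.40 / $298,042.40 = 3.9754.

3.98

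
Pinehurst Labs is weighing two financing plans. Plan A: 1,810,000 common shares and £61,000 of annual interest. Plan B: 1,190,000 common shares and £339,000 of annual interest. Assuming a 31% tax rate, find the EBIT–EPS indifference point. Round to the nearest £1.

£872,581

Set EPS_A = EPS_B: (EBIT − £61,000)(1 − 0.31) ÷ 1,810,000 = (EBIT − £339,000)(1 − 0.31) ÷ 1,190,000.
The (1 − t) factor cancels: (EBIT − 61,000) × 1,190,000 = (EBIT − 339,000) × 1,810,000.
EBIT × (1,810,000 − 1,190,000) = 339,000 × 1,810,000 − 61,000 × 1,190,000 = 541,000,000,000, so EBIT = 541,000,000,000 ÷ 620,000 = 872,580.65.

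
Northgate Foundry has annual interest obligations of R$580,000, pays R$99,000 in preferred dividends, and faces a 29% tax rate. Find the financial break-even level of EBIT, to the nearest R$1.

R$719,437

Grossing the preferred dividend up to pre-tax terms: R$99,000 / (1 − 0.29) = R$139,436.62.
EPS = 0 when EBIT covers interest plus the pre-tax preferred burden: R$580,000 + R$139,436.62 = R$719,436.62.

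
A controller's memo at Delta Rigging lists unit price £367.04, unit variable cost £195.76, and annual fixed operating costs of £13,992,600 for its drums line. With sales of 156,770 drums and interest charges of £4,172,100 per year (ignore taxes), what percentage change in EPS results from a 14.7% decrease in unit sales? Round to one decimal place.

Total contribution margin = 156,770 × £171.28 = £26,851,565.60.
EBIT = £26,851,565.60 − £13,992,600 = £12,858,965.60.
After interest of £4,172,100.00, pre-tax earnings = £8,686,865.60.
DCL = total CM / (EBIT − I) = £26,851,565.60 / £8,686,865.60 = 3.0911.
%ΔEPS = DCL × %ΔSales = 3.0911 × -14.7% = -45.4%.

-45.4%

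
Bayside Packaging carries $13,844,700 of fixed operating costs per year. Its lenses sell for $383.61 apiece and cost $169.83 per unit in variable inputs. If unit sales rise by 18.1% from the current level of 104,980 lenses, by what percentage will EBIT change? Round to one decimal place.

+47.2%

Total contribution margin = 104,980 × $213.78 = $22,442,624.40.
Operating income = contribution − fixed costs = $22,442,624.40 − $13,844,700 = $8,597,924.40.
Degree of operating leverage = $22,442,624.40 / $8,597,924.40 = 2.6102.
%ΔEBIT = DOL × %ΔSales = 2.6102 × +18.1% = +47.2%.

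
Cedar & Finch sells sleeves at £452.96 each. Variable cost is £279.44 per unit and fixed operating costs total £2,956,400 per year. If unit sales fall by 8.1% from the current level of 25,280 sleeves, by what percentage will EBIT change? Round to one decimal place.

Contribution at this volume is 25,280 × £173.52 = £4,386,585.60.
Operating income = contribution − fixed costs = £4,386,585.60 − £2,956,400 = £1,430,185.60.
DOL = contribution ÷ EBIT = £4,386,585.60 ÷ £1,430,185.60 = 3.0671.
So EBIT moves 3.0671 × (-8.1%) = -24.8%.

-24.8%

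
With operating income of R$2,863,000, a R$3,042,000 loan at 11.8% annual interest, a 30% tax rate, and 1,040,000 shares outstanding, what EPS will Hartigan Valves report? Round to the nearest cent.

R$1.69

Interest = R$358,956.00, so EBT = R$2,863,000 − R$358,956.00 = R$2,504,044.00.
After tax at 30%: net income = R$2,504,044.00 × 0.70 = R$1,752,830.80.
EPS = R$1,752,830.80 ÷ 1,040,000 = R$1.69.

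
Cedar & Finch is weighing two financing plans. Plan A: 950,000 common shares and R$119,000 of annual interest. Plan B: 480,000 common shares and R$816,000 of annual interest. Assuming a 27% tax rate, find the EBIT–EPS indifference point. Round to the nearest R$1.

R$1,527,830

At indifference, (EBIT − 119,000)(1 − t)/950,000 = (EBIT − 816,000)(1 − t)/480,000.
Cancelling (1 − t) and cross-multiplying: 480,000·(EBIT − 119,000) = 950,000·(EBIT − 816,000).
EBIT × (950,000 − 480,000) = 816,000 × 950,000 − 119,000 × 480,000 = 718,080,000,000, so EBIT = 718,080,000,000 ÷ 470,000 = 1,527,829.79.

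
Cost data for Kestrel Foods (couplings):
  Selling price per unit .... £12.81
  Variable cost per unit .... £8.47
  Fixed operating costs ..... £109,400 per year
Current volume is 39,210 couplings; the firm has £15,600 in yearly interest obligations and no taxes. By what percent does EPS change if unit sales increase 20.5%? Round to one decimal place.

+77.2%

At 39,210 units, contribution = 39,210 × £4.34 = £170,171.40.
Subtracting fixed costs: EBIT = £170,171.40 − £109,400 = £60,771.40.
Interest = £15,600.00, so EBIT − I = £45,171.40.
DCL = total CM / (EBIT − I) = £170,171.40 / £45,171.40 = 3.7672.
EPS therefore changes by 3.7672 × (+20.5%) = +77.2%.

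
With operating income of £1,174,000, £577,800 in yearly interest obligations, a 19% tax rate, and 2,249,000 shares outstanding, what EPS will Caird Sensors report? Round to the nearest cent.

£0.21

Pre-tax income = £1,174,000 − £577,800.00 = £596,200.00.
After tax at 19%: net income = £596,200.00 × 0.81 = £482,922.00.
EPS = £482,922.00 ÷ 2,249,000 = £0.21.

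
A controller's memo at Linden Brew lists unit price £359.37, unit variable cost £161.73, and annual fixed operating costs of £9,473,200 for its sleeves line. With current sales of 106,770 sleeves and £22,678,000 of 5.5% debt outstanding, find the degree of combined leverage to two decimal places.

2.03

Contribution at this volume is 106,770 × £197.64 = £21,102,022.80.
EBIT = £21,102,022.80 − £9,473,200 = £11,628,822.80. Interest = £1,247,290.00, so EBIT − I = £10,381,532.80.
Degree of total leverage = total CM / (EBIT − interest) = £21,102,022.80 / £10,381,532.80 = 2.0327.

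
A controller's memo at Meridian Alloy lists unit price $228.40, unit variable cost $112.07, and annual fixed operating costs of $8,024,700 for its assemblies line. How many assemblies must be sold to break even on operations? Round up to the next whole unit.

Each unit contributes $228.40 − $112.07 = $116.33.
Break-even volume = fixed costs ÷ CM per unit = $8,024,700 ÷ $116.33 = 68,982.21, so 68,983 assemblies.

68,983 assemblies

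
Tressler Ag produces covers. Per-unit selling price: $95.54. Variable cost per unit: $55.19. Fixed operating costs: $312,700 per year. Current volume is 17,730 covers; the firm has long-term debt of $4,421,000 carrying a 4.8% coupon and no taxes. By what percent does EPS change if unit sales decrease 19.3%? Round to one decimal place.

At 17,730 units, contribution = 17,730 × $40.35 = $715,405.50.
Subtracting fixed costs: EBIT = $715,405.50 − $312,700 = $402,705.50.
Interest = $212,208.00, so EBIT − I = $190,497.50.
DCL = total CM / (EBIT − I) = $715,405.50 / $190,497.50 = 3.7555.
EPS therefore changes by 3.7555 × (-19.3%) = -72.5%.

-72.5%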